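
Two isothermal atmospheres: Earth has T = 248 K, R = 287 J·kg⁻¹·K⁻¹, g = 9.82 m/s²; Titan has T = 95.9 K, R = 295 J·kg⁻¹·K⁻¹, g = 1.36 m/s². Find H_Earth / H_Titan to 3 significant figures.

H = RT/g for each body.
H_Earth = 287 × 248 / 9.82 = 7248.1 m.
H_Titan = 295 × 95.9 / 1.36 = 20802 m.
H_Earth/H_Titan = 7248.1/20802 = 0.34843.

H_Earth/H_Titan ≈ 0.348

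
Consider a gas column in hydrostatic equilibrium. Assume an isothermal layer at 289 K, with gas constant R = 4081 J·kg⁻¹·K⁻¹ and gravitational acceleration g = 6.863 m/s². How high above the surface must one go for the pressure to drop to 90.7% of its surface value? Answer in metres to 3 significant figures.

Scale height: H = RT/g = 4081 × 289 / 6.863 = 171850 m.
Set P/P₀ = exp(−z/H) = 0.907, so z = −H ln(0.907).
−ln(0.907) = 0.097613; z = 171850 × 0.097613 = 16775 m.

z ≈ 16800 m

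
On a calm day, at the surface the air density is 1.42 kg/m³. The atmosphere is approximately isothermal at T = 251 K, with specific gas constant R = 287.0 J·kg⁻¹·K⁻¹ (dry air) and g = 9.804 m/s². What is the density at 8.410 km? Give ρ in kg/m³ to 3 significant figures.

ρ ≈ 0.452 kg/m³

Scale height: H = RT/g = 287.0 × 251 / 9.804 = 7347.7 m.
In an isothermal atmosphere, density decays like pressure: ρ = ρ₀ exp(−z/H).
z/H = 8410.0/7347.7 = 1.1446; exp(−1.1446) = 0.31835.
ρ = 1.42 × 0.31835 = 0.45206 kg/m³.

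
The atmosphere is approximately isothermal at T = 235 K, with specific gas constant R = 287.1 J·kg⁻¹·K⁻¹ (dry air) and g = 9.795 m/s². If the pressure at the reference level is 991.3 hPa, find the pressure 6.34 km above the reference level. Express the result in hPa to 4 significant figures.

P ≈ 394.9 hPa

Scale height: H = RT/g = 287.1 × 235 / 9.795 = 6888.1 m.
Barometric formula: P = P₀ exp(−z/H).
z/H = 6340.0/6888.1 = 0.92043; exp(−0.92043) = 0.39835.
P = 991.3 × 0.39835 = 394.88 hPa.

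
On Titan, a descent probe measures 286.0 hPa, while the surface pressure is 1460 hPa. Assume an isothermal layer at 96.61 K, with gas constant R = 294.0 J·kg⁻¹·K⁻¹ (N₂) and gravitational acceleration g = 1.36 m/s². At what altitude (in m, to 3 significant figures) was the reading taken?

z ≈ 34000 m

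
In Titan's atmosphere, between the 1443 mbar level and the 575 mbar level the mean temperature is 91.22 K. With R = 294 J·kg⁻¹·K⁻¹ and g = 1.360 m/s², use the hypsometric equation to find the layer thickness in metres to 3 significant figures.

Hypsometric equation: Δz = (R T̄/g) ln(P₁/P₂).
R T̄/g = 294 × 91.22 / 1.360 = 19720 m.
ln(1443/575) = ln(2.5096) = 0.92012.
Δz = 19720 × 0.92012 = 18145 m.

Δz ≈ 18100 m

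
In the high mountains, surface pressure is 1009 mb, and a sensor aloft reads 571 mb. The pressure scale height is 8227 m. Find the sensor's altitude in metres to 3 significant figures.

z ≈ 4680 m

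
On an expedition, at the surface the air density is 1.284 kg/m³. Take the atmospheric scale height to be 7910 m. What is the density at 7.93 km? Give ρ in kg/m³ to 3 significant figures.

In an isothermal atmosphere, density decays like pressure: ρ = ρ₀ exp(−z/H).
z/H = 7930.0/7910.0 = 1.0025; exp(−1.0025) = 0.36696.
ρ = 1.284 × 0.36696 = 0.47118 kg/m³.

ρ ≈ 0.471 kg/m³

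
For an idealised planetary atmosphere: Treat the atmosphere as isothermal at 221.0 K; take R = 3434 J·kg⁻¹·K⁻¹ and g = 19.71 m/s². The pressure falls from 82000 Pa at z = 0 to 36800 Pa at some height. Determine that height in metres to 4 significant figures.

Scale height: H = RT/g = 3434 × 221.0 / 19.71 = 38504 m.
Invert the barometric formula: z = H ln(P₀/P).
P₀/P = 82000/36800 = 2.2283; ln(2.2283) = 0.80124.
z = 38504 × 0.80124 = 30851 m.

z ≈ 30850 m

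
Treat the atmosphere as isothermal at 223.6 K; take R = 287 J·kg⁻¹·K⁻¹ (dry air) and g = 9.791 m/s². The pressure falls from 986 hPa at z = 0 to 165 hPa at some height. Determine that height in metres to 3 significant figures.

Scale height: H = RT/g = 287 × 223.6 / 9.791 = 6554.3 m.
Invert the barometric formula: z = H ln(P₀/P).
P₀/P = 986/165 = 5.9758; ln(5.9758) = 1.7877.
z = 6554.3 × 1.7877 = 11717 m.

z ≈ 11700 m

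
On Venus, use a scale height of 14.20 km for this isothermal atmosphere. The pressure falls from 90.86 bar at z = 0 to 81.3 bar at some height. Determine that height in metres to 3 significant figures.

z ≈ 1580 m

Invert the barometric formula: z = H ln(P₀/P).
P₀/P = 90.86/81.3 = 1.1176; ln(1.1176) = 0.11118.
z = 14200 × 0.11118 = 1578.8 m.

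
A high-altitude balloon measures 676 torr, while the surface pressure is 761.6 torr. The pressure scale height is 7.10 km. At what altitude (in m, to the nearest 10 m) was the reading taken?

Invert the barometric formula: z = H ln(P₀/P).
P₀/P = 761.6/676 = 1.1266; ln(1.1266) = 0.11920.
z = 7100.0 × 0.11920 = 846.32 m.

z ≈ 850 m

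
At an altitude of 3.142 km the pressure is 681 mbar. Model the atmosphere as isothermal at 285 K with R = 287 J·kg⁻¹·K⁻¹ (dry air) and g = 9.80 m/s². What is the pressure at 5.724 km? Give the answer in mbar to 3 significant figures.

Scale height: H = RT/g = 287 × 285 / 9.80 = 8346.4 m.
Between two levels, P₂ = P₁ exp(−Δz/H) with Δz = z₂ − z₁.
Δz = 5724.0 − 3142.0 = 2582.0 m; Δz/H = 2582.0/8346.4 = 0.30935.
P₂ = 681 × exp(−0.30935) = 681 × 0.73392 = 499.80 mbar.

P ≈ 500 mbar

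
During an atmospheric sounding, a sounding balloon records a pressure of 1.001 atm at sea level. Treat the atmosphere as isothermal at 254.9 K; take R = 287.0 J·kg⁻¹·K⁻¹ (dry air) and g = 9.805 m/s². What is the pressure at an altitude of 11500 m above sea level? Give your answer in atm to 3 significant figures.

Scale height: H = RT/g = 287.0 × 254.9 / 9.805 = 7461.1 m.
Barometric formula: P = P₀ exp(−z/H).
z/H = 11500/7461.1 = 1.5413; exp(−1.5413) = 0.21410.
P = 1.001 × 0.21410 = 0.21431 atm.

P ≈ 0.214 atm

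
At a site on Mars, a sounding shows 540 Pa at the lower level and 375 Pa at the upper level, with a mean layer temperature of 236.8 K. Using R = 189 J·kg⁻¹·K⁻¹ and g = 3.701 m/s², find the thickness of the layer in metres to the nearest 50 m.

Hypsometric equation: Δz = (R T̄/g) ln(P₁/P₂).
R T̄/g = 189 × 236.8 / 3.701 = 12093 m.
ln(540/375) = ln(1.4400) = 0.36464.
Δz = 12093 × 0.36464 = 4409.6 m.

Δz ≈ 4400 m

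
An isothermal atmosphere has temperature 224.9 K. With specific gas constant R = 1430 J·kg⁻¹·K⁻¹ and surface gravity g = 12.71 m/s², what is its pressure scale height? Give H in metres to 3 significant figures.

The scale height of an isothermal atmosphere is H = RT/g.
H = 1430 × 224.9 / 12.71 = 321610/12.71 = 25304 m.

H ≈ 25300 m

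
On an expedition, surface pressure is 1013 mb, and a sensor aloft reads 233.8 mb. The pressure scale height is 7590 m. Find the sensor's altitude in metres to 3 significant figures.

Invert the barometric formula: z = H ln(P₀/P).
P₀/P = 1013/233.8 = 4.3328; ln(4.3328) = 1.4662.
z = 7590.0 × 1.4662 = 11128 m.

z ≈ 11100 m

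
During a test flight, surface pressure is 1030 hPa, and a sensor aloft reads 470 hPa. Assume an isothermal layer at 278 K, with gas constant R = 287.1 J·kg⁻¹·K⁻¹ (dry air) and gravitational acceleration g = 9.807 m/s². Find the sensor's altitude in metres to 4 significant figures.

z ≈ 6385 m

Scale height: H = RT/g = 287.1 × 278 / 9.807 = 8138.5 m.
Invert the barometric formula: z = H ln(P₀/P).
P₀/P = 1030/470 = 2.1915; ln(2.1915) = 0.78459.
z = 8138.5 × 0.78459 = 6385.4 m.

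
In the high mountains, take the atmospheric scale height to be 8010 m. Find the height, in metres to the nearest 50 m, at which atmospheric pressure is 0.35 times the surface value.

z ≈ 8400 m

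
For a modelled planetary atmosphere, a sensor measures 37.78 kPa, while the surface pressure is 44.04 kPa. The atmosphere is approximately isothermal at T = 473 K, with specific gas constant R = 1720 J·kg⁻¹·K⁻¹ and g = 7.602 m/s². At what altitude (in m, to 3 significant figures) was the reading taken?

Scale height: H = RT/g = 1720 × 473 / 7.602 = 107020 m.
Invert the barometric formula: z = H ln(P₀/P).
P₀/P = 44.04/37.78 = 1.1657; ln(1.1657) = 0.15332.
z = 107020 × 0.15332 = 16408 m.

z ≈ 16400 m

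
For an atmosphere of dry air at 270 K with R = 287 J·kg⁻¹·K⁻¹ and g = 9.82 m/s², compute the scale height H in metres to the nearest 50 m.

H ≈ 7900 m

The scale height of an isothermal atmosphere is H = RT/g.
H = 287 × 270 / 9.82 = 77490/9.82 = 7891.0 m.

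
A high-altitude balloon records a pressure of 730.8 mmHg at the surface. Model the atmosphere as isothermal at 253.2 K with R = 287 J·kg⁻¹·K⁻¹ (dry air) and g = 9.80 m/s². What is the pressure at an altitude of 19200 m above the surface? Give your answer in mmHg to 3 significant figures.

Scale height: H = RT/g = 287 × 253.2 / 9.80 = 7415.1 m.
Barometric formula: P = P₀ exp(−z/H).
z/H = 19200/7415.1 = 2.5893; exp(−2.5893) = 0.075073.
P = 730.8 × 0.075073 = 54.863 mmHg.

P ≈ 54.9 mmHg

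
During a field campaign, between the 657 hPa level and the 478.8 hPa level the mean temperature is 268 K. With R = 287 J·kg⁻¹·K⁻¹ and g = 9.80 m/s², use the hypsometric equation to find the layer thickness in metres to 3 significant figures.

Δz ≈ 2480 m

Hypsometric equation: Δz = (R T̄/g) ln(P₁/P₂).
R T̄/g = 287 × 268 / 9.80 = 7848.6 m.
ln(657/478.8) = ln(1.3722) = 0.31642.
Δz = 7848.6 × 0.31642 = 2483.5 m.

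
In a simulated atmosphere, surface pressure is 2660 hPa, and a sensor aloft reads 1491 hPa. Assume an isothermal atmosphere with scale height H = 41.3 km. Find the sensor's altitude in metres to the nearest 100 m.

z ≈ 23900 m

Invert the barometric formula: z = H ln(P₀/P).
P₀/P = 2660/1491 = 1.7840; ln(1.7840) = 0.57886.
z = 41300 × 0.57886 = 23907 m.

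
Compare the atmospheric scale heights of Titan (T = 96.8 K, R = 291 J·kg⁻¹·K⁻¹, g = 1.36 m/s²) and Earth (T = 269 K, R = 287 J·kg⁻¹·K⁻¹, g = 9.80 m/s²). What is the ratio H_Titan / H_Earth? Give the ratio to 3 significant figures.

H_Titan/H_Earth ≈ 2.63

H = RT/g for each body.
H_Titan = 291 × 96.8 / 1.36 = 20712 m.
H_Earth = 287 × 269 / 9.80 = 7877.9 m.
H_Titan/H_Earth = 20712/7877.9 = 2.6291.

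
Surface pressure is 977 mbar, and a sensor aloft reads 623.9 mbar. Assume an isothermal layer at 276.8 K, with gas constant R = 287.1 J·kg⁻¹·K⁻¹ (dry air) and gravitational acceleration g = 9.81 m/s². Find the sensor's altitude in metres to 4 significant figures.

z ≈ 3633 m

Scale height: H = RT/g = 287.1 × 276.8 / 9.81 = 8100.8 m.
Invert the barometric formula: z = H ln(P₀/P).
P₀/P = 977/623.9 = 1.5660; ln(1.5660) = 0.44852.
z = 8100.8 × 0.44852 = 3633.4 m.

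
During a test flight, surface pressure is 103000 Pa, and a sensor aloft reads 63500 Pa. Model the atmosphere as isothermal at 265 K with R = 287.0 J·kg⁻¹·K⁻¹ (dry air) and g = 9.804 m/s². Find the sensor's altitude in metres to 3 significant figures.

Scale height: H = RT/g = 287.0 × 265 / 9.804 = 7757.5 m.
Invert the barometric formula: z = H ln(P₀/P).
P₀/P = 103000/63500 = 1.6220; ln(1.6220) = 0.48366.
z = 7757.5 × 0.48366 = 3752.0 m.

z ≈ 3750 m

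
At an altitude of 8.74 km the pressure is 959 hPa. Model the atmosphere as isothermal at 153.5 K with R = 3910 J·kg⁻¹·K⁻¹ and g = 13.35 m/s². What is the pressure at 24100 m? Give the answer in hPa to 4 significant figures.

P ≈ 681.5 hPa

Scale height: H = RT/g = 3910 × 153.5 / 13.35 = 44958 m.
Between two levels, P₂ = P₁ exp(−Δz/H) with Δz = z₂ − z₁.
Δz = 24100 − 8740.0 = 15360 m; Δz/H = 15360/44958 = 0.34165.
P₂ = 959 × exp(−0.34165) = 959 × 0.71060 = 681.47 hPa.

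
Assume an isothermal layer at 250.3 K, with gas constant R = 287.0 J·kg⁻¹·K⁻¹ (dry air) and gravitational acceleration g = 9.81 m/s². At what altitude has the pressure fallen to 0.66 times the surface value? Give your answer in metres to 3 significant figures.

z ≈ 3040 m

Scale height: H = RT/g = 287.0 × 250.3 / 9.81 = 7322.7 m.
Set P/P₀ = exp(−z/H) = 0.66, so z = −H ln(0.66).
−ln(0.66) = 0.41552; z = 7322.7 × 0.41552 = 3042.7 m.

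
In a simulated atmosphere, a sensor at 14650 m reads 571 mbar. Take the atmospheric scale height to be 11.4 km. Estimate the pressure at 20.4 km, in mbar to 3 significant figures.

Between two levels, P₂ = P₁ exp(−Δz/H) with Δz = z₂ − z₁.
Δz = 20400 − 14650 = 5750.0 m; Δz/H = 5750.0/11400 = 0.50439.
P₂ = 571 × exp(−0.50439) = 571 × 0.60387 = 344.81 mbar.

P ≈ 345 mbar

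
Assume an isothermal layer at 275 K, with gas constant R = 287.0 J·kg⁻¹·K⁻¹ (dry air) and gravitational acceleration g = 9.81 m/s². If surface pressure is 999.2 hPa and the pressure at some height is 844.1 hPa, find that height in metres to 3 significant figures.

z ≈ 1360 m

Scale height: H = RT/g = 287.0 × 275 / 9.81 = 8045.4 m.
Invert the barometric formula: z = H ln(P₀/P).
P₀/P = 999.2/844.1 = 1.1837; ln(1.1837) = 0.16865.
z = 8045.4 × 0.16865 = 1356.9 m.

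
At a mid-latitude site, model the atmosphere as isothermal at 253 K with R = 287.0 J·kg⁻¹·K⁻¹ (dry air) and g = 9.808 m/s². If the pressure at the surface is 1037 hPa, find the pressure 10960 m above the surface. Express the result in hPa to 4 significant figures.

Scale height: H = RT/g = 287.0 × 253 / 9.808 = 7403.2 m.
Barometric formula: P = P₀ exp(−z/H).
z/H = 10960/7403.2 = 1.4804; exp(−1.4804) = 0.22755.
P = 1037 × 0.22755 = 235.97 hPa.

P ≈ 236.0 hPa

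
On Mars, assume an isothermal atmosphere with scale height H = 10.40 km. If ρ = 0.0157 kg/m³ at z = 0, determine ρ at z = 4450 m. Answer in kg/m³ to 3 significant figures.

ρ ≈ 0.0102 kg/m³

In an isothermal atmosphere, density decays like pressure: ρ = ρ₀ exp(−z/H).
z/H = 4450.0/10400 = 0.42788; exp(−0.42788) = 0.65189.
ρ = 0.0157 × 0.65189 = 0.010235 kg/m³.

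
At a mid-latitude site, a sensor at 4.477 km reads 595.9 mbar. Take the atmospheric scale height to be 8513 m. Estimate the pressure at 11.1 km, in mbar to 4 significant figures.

P ≈ 273.7 mbar

Between two levels, P₂ = P₁ exp(−Δz/H) with Δz = z₂ − z₁.
Δz = 11100 − 4477.0 = 6623.0 m; Δz/H = 6623.0/8513.0 = 0.77799.
P₂ = 595.9 × exp(−0.77799) = 595.9 × 0.45933 = 273.71 mbar.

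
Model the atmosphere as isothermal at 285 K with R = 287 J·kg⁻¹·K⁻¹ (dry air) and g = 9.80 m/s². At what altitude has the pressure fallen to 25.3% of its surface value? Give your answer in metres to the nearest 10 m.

z ≈ 11470 m

Scale height: H = RT/g = 287 × 285 / 9.80 = 8346.4 m.
Set P/P₀ = exp(−z/H) = 0.253, so z = −H ln(0.253).
−ln(0.253) = 1.3744; z = 8346.4 × 1.3744 = 11471 m.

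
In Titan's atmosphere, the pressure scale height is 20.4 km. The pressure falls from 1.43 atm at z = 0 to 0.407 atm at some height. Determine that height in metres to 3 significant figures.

z ≈ 25600 m

Invert the barometric formula: z = H ln(P₀/P).
P₀/P = 1.43/0.407 = 3.5135; ln(3.5135) = 1.2566.
z = 20400 × 1.2566 = 25635 m.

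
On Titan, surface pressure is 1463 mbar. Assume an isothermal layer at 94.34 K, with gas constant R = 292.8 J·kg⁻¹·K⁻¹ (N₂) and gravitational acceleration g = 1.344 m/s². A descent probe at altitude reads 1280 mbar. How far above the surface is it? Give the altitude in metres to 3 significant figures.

z ≈ 2750 m

Scale height: H = RT/g = 292.8 × 94.34 / 1.344 = 20553 m.
Invert the barometric formula: z = H ln(P₀/P).
P₀/P = 1463/1280 = 1.1430; ln(1.1430) = 0.13366.
z = 20553 × 0.13366 = 2747.1 m.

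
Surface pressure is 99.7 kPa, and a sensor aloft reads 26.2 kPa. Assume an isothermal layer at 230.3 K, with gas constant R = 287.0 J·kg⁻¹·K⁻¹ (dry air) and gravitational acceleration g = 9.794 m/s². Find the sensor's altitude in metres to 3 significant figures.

Scale height: H = RT/g = 287.0 × 230.3 / 9.794 = 6748.6 m.
Invert the barometric formula: z = H ln(P₀/P).
P₀/P = 99.7/26.2 = 3.8053; ln(3.8053) = 1.3364.
z = 6748.6 × 1.3364 = 9018.8 m.

z ≈ 9020 m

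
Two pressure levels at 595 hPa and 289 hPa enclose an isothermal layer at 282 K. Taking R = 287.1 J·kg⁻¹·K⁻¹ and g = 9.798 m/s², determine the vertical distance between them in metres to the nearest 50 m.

Hypsometric equation: Δz = (R T̄/g) ln(P₁/P₂).
R T̄/g = 287.1 × 282 / 9.798 = 8263.1 m.
ln(595/289) = ln(2.0588) = 0.72212.
Δz = 8263.1 × 0.72212 = 5966.9 m.

Δz ≈ 5950 m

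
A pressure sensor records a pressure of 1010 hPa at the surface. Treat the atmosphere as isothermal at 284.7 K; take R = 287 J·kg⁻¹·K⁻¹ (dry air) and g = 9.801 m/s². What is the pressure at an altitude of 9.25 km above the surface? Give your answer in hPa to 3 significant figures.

Scale height: H = RT/g = 287 × 284.7 / 9.801 = 8336.8 m.
Barometric formula: P = P₀ exp(−z/H).
z/H = 9250.0/8336.8 = 1.1095; exp(−1.1095) = 0.32972.
P = 1010 × 0.32972 = 333.02 hPa.

P ≈ 333 hPa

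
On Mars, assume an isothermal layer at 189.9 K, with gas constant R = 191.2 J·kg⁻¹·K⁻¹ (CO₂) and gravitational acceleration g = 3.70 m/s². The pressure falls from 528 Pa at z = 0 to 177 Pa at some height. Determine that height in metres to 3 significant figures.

Scale height: H = RT/g = 191.2 × 189.9 / 3.70 = 9813.2 m.
Invert the barometric formula: z = H ln(P₀/P).
P₀/P = 528/177 = 2.9831; ln(2.9831) = 1.0930.
z = 9813.2 × 1.0930 = 10726 m.

z ≈ 10700 m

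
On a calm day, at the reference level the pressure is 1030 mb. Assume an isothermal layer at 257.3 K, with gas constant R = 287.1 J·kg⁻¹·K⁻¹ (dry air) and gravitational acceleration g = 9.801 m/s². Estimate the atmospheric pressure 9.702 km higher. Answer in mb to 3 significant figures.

P ≈ 284 mb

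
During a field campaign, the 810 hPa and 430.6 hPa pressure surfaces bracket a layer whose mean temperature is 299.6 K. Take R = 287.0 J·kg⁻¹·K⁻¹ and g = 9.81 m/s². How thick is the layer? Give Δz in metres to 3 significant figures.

Δz ≈ 5540 m

Hypsometric equation: Δz = (R T̄/g) ln(P₁/P₂).
R T̄/g = 287.0 × 299.6 / 9.81 = 8765.1 m.
ln(810/430.6) = ln(1.8811) = 0.63186.
Δz = 8765.1 × 0.63186 = 5538.3 m.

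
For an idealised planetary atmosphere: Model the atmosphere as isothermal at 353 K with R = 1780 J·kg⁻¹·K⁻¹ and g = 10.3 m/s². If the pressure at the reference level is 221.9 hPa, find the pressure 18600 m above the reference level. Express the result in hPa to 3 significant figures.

P ≈ 164 hPa

Scale height: H = RT/g = 1780 × 353 / 10.3 = 61004 m.
Barometric formula: P = P₀ exp(−z/H).
z/H = 18600/61004 = 0.30490; exp(−0.30490) = 0.73720.
P = 221.9 × 0.73720 = 163.58 hPa.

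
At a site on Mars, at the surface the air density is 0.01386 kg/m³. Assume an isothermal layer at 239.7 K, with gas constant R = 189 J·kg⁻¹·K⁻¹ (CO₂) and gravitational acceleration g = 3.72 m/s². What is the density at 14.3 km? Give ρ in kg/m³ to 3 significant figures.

Scale height: H = RT/g = 189 × 239.7 / 3.72 = 12178 m.
In an isothermal atmosphere, density decays like pressure: ρ = ρ₀ exp(−z/H).
z/H = 14300/12178 = 1.1742; exp(−1.1742) = 0.30907.
ρ = 0.01386 × 0.30907 = 0.0042837 kg/m³.

ρ ≈ 0.00428 kg/m³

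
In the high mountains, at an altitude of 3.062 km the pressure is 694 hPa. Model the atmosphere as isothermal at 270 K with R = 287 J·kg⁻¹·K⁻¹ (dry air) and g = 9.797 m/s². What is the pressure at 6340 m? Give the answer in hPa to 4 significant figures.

P ≈ 458.5 hPa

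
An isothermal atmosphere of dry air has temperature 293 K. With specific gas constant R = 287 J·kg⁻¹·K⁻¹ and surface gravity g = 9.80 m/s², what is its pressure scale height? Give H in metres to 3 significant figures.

H ≈ 8580 m

The scale height of an isothermal atmosphere is H = RT/g.
H = 287 × 293 / 9.80 = 84091/9.80 = 8580.7 m.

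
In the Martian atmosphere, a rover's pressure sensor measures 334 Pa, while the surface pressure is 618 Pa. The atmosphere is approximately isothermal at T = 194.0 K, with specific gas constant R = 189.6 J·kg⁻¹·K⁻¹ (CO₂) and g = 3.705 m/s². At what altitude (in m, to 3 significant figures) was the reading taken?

z ≈ 6110 m

Scale height: H = RT/g = 189.6 × 194.0 / 3.705 = 9927.8 m.
Invert the barometric formula: z = H ln(P₀/P).
P₀/P = 618/334 = 1.8503; ln(1.8503) = 0.61535.
z = 9927.8 × 0.61535 = 6109.1 m.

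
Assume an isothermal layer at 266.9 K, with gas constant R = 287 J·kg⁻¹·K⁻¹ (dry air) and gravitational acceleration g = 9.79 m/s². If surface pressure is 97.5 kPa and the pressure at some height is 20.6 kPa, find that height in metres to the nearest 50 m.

Scale height: H = RT/g = 287 × 266.9 / 9.79 = 7824.3 m.
Invert the barometric formula: z = H ln(P₀/P).
P₀/P = 97.5/20.6 = 4.7330; ln(4.7330) = 1.5546.
z = 7824.3 × 1.5546 = 12164 m.

z ≈ 12150 m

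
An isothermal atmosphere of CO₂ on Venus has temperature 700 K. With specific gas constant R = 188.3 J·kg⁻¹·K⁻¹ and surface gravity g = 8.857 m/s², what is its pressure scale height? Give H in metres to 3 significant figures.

H ≈ 14900 m

The scale height of an isothermal atmosphere is H = RT/g.
H = 188.3 × 700 / 8.857 = 131810/8.857 = 14882 m.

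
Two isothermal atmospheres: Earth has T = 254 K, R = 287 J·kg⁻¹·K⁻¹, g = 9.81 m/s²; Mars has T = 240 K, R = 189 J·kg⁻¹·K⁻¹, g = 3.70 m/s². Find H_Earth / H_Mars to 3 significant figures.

H_Earth/H_Mars ≈ 0.606

H = RT/g for each body.
H_Earth = 287 × 254 / 9.81 = 7431.0 m.
H_Mars = 189 × 240 / 3.70 = 12259 m.
H_Earth/H_Mars = 7431.0/12259 = 0.60617.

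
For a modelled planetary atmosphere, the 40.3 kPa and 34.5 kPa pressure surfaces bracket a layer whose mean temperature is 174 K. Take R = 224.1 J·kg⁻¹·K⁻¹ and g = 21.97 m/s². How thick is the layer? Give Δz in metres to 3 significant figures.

Hypsometric equation: Δz = (R T̄/g) ln(P₁/P₂).
R T̄/g = 224.1 × 174 / 21.97 = 1774.8 m.
ln(40.3/34.5) = ln(1.1681) = 0.15538.
Δz = 1774.8 × 0.15538 = 275.77 m.

Δz ≈ 276 m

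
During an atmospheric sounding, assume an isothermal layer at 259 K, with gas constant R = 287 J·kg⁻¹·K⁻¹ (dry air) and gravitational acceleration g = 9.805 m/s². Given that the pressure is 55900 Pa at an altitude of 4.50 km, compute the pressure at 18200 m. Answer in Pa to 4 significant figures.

P ≈ 9175 Pa

Scale height: H = RT/g = 287 × 259 / 9.805 = 7581.1 m.
Between two levels, P₂ = P₁ exp(−Δz/H) with Δz = z₂ − z₁.
Δz = 18200 − 4500.0 = 13700 m; Δz/H = 13700/7581.1 = 1.8071.
P₂ = 55900 × exp(−1.8071) = 55900 × 0.16413 = 9174.9 Pa.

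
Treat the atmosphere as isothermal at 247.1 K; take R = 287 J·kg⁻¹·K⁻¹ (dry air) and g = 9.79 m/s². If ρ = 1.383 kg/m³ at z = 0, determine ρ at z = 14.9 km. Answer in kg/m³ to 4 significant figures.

ρ ≈ 0.1768 kg/m³

Scale height: H = RT/g = 287 × 247.1 / 9.79 = 7243.9 m.
In an isothermal atmosphere, density decays like pressure: ρ = ρ₀ exp(−z/H).
z/H = 14900/7243.9 = 2.0569; exp(−2.0569) = 0.12785.
ρ = 1.383 × 0.12785 = 0.17682 kg/m³.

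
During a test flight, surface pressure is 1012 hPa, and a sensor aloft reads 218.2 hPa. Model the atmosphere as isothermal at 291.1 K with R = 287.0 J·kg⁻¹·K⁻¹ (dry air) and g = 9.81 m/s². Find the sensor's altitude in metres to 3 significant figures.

Scale height: H = RT/g = 287.0 × 291.1 / 9.81 = 8516.4 m.
Invert the barometric formula: z = H ln(P₀/P).
P₀/P = 1012/218.2 = 4.6379; ln(4.6379) = 1.5343.
z = 8516.4 × 1.5343 = 13067 m.

z ≈ 13100 m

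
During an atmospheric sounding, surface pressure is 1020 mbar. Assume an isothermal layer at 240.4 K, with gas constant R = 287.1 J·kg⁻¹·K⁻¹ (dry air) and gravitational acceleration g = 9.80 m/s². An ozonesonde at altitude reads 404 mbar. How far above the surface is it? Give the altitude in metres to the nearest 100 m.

Scale height: H = RT/g = 287.1 × 240.4 / 9.80 = 7042.7 m.
Invert the barometric formula: z = H ln(P₀/P).
P₀/P = 1020/404 = 2.5248; ln(2.5248) = 0.92616.
z = 7042.7 × 0.92616 = 6522.7 m.

z ≈ 6500 m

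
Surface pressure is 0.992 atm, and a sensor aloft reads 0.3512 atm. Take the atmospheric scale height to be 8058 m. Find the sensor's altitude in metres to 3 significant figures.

z ≈ 8370 m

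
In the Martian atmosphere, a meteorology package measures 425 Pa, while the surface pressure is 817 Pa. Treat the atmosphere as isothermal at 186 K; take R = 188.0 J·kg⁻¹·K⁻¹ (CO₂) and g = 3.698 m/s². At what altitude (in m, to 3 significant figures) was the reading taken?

z ≈ 6180 m

Scale height: H = RT/g = 188.0 × 186 / 3.698 = 9455.9 m.
Invert the barometric formula: z = H ln(P₀/P).
P₀/P = 817/425 = 1.9224; ln(1.9224) = 0.65357.
z = 9455.9 × 0.65357 = 6180.1 m.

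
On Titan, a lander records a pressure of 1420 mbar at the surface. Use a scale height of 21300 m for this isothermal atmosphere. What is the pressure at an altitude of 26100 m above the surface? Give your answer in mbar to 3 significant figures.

P ≈ 417 mbar

Barometric formula: P = P₀ exp(−z/H).
z/H = 26100/21300 = 1.2254; exp(−1.2254) = 0.29364.
P = 1420 × 0.29364 = 416.97 mbar.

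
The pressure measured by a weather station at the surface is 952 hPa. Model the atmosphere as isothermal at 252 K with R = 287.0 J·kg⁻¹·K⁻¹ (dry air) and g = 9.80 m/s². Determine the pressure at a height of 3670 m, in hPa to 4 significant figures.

Scale height: H = RT/g = 287.0 × 252 / 9.80 = 7380.0 m.
Barometric formula: P = P₀ exp(−z/H).
z/H = 3670.0/7380.0 = 0.49729; exp(−0.49729) = 0.60818.
P = 952 × 0.60818 = 578.99 hPa.

P ≈ 579.0 hPa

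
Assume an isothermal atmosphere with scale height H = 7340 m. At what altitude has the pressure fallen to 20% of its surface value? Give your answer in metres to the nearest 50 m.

Set P/P₀ = exp(−z/H) = 0.2, so z = −H ln(0.2).
−ln(0.2) = 1.6094; z = 7340.0 × 1.6094 = 11813 m.

z ≈ 11800 m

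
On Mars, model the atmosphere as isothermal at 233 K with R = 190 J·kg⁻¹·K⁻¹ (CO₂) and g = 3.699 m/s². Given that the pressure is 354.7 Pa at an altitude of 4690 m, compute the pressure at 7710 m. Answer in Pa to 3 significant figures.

P ≈ 276 Pa

Scale height: H = RT/g = 190 × 233 / 3.699 = 11968 m.
Between two levels, P₂ = P₁ exp(−Δz/H) with Δz = z₂ − z₁.
Δz = 7710.0 − 4690.0 = 3020.0 m; Δz/H = 3020.0/11968 = 0.25234.
P₂ = 354.7 × exp(−0.25234) = 354.7 × 0.77698 = 275.59 Pa.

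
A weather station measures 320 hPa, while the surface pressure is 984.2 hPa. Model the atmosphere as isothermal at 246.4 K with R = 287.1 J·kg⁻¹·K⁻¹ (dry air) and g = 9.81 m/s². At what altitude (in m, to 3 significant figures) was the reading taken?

z ≈ 8100 m

Scale height: H = RT/g = 287.1 × 246.4 / 9.81 = 7211.2 m.
Invert the barometric formula: z = H ln(P₀/P).
P₀/P = 984.2/320 = 3.0756; ln(3.0756) = 1.1235.
z = 7211.2 × 1.1235 = 8101.8 m.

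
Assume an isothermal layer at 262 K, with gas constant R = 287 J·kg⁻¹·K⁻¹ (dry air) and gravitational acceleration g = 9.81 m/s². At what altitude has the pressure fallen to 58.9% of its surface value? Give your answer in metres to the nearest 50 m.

Scale height: H = RT/g = 287 × 262 / 9.81 = 7665.0 m.
Set P/P₀ = exp(−z/H) = 0.589, so z = −H ln(0.589).
−ln(0.589) = 0.52933; z = 7665.0 × 0.52933 = 4057.3 m.

z ≈ 4050 m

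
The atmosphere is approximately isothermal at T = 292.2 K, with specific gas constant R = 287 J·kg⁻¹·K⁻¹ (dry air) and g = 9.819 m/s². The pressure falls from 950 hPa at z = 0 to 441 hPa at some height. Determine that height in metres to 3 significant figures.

z ≈ 6550 m

Scale height: H = RT/g = 287 × 292.2 / 9.819 = 8540.7 m.
Invert the barometric formula: z = H ln(P₀/P).
P₀/P = 950/441 = 2.1542; ln(2.1542) = 0.76742.
z = 8540.7 × 0.76742 = 6554.3 m.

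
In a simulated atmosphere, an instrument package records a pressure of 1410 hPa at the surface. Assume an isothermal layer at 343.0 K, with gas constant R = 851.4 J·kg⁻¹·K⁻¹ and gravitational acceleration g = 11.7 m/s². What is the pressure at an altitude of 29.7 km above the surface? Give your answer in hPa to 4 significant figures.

P ≈ 429.0 hPa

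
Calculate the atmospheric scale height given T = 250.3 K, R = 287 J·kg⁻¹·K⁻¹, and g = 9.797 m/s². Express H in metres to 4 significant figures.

The scale height of an isothermal atmosphere is H = RT/g.
H = 287 × 250.3 / 9.797 = 71836/9.797 = 7332.4 m.

H ≈ 7332 m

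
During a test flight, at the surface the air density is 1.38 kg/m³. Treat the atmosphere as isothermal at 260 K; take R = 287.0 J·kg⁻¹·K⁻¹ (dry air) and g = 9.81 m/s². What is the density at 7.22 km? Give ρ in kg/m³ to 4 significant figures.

ρ ≈ 0.5341 kg/m³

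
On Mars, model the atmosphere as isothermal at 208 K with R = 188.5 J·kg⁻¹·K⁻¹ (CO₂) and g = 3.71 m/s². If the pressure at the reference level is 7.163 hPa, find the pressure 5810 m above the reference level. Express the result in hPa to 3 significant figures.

Scale height: H = RT/g = 188.5 × 208 / 3.71 = 10568 m.
Barometric formula: P = P₀ exp(−z/H).
z/H = 5810.0/10568 = 0.54977; exp(−0.54977) = 0.57708.
P = 7.163 × 0.57708 = 4.1336 hPa.

P ≈ 4.13 hPa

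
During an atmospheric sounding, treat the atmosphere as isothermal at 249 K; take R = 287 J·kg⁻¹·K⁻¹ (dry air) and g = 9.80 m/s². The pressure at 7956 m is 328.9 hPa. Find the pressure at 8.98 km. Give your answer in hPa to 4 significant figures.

Scale height: H = RT/g = 287 × 249 / 9.80 = 7292.1 m.
Between two levels, P₂ = P₁ exp(−Δz/H) with Δz = z₂ − z₁.
Δz = 8980.0 − 7956.0 = 1024.0 m; Δz/H = 1024.0/7292.1 = 0.14043.
P₂ = 328.9 × exp(−0.14043) = 328.9 × 0.86898 = 285.81 hPa.

P ≈ 285.8 hPa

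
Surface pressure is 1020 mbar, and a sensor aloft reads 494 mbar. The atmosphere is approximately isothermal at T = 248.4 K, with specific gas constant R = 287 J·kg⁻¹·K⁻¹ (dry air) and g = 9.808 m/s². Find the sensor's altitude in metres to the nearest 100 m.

z ≈ 5300 m

Scale height: H = RT/g = 287 × 248.4 / 9.808 = 7268.6 m.
Invert the barometric formula: z = H ln(P₀/P).
P₀/P = 1020/494 = 2.0648; ln(2.0648) = 0.72503.
z = 7268.6 × 0.72503 = 5270.0 m.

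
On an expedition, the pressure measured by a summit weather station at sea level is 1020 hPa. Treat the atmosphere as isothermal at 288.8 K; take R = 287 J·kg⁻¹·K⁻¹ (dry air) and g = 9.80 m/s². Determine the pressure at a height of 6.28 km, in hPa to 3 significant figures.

P ≈ 485 hPa

Scale height: H = RT/g = 287 × 288.8 / 9.80 = 8457.7 m.
Barometric formula: P = P₀ exp(−z/H).
z/H = 6280.0/8457.7 = 0.74252; exp(−0.74252) = 0.47591.
P = 1020 × 0.47591 = 485.43 hPa.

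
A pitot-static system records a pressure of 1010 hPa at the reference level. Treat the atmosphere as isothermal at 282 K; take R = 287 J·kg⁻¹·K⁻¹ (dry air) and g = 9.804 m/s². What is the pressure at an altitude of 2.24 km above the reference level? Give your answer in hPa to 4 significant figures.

P ≈ 770.0 hPa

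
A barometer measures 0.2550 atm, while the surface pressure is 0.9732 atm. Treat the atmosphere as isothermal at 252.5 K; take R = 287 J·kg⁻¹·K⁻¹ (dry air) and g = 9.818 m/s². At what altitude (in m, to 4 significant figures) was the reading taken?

z ≈ 9886 m

Scale height: H = RT/g = 287 × 252.5 / 9.818 = 7381.1 m.
Invert the barometric formula: z = H ln(P₀/P).
P₀/P = 0.9732/0.2550 = 3.8165; ln(3.8165) = 1.3393.
z = 7381.1 × 1.3393 = 9885.5 m.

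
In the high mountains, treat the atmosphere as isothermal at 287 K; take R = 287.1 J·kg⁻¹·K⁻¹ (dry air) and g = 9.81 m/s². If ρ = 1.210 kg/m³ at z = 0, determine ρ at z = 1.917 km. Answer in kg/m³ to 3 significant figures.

ρ ≈ 0.963 kg/m³

Scale height: H = RT/g = 287.1 × 287 / 9.81 = 8399.4 m.
In an isothermal atmosphere, density decays like pressure: ρ = ρ₀ exp(−z/H).
z/H = 1917.0/8399.4 = 0.22823; exp(−0.22823) = 0.79594.
ρ = 1.210 × 0.79594 = 0.96309 kg/m³.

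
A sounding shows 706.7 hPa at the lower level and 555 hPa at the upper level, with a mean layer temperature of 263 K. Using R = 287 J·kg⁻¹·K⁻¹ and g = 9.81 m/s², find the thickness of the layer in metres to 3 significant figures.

Δz ≈ 1860 m

Hypsometric equation: Δz = (R T̄/g) ln(P₁/P₂).
R T̄/g = 287 × 263 / 9.81 = 7694.3 m.
ln(706.7/555) = ln(1.2733) = 0.24161.
Δz = 7694.3 × 0.24161 = 1859.0 m.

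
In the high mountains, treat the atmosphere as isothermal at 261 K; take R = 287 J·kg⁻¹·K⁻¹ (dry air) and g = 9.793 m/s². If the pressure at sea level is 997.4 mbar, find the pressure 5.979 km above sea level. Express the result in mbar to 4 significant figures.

P ≈ 456.5 mbar

Scale height: H = RT/g = 287 × 261 / 9.793 = 7649.0 m.
Barometric formula: P = P₀ exp(−z/H).
z/H = 5979.0/7649.0 = 0.78167; exp(−0.78167) = 0.45764.
P = 997.4 × 0.45764 = 456.45 mbar.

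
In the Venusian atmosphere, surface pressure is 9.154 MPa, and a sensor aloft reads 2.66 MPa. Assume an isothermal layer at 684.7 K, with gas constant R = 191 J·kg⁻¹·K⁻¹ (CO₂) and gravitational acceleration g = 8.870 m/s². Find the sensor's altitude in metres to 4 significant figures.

Scale height: H = RT/g = 191 × 684.7 / 8.870 = 14744 m.
Invert the barometric formula: z = H ln(P₀/P).
P₀/P = 9.154/2.66 = 3.4414; ln(3.4414) = 1.2359.
z = 14744 × 1.2359 = 18222 m.

z ≈ 18220 m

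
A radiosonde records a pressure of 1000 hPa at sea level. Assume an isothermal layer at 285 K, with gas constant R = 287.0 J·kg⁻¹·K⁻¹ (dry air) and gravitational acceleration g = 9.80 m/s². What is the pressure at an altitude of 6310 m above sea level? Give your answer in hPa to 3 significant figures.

Scale height: H = RT/g = 287.0 × 285 / 9.80 = 8346.4 m.
Barometric formula: P = P₀ exp(−z/H).
z/H = 6310.0/8346.4 = 0.75601; exp(−0.75601) = 0.46954.
P = 1000 × 0.46954 = 469.54 hPa.

P ≈ 470 hPa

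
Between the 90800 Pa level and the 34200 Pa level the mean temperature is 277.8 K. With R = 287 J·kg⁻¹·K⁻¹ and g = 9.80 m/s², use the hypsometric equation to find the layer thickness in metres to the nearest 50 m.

Δz ≈ 7950 m

Hypsometric equation: Δz = (R T̄/g) ln(P₁/P₂).
R T̄/g = 287 × 277.8 / 9.80 = 8135.6 m.
ln(90800/34200) = ln(2.6550) = 0.97644.
Δz = 8135.6 × 0.97644 = 7943.9 m.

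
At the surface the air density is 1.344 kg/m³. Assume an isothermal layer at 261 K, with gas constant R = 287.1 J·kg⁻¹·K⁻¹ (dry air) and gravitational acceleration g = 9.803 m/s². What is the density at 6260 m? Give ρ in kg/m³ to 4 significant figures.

ρ ≈ 0.5926 kg/m³

Scale height: H = RT/g = 287.1 × 261 / 9.803 = 7643.9 m.
In an isothermal atmosphere, density decays like pressure: ρ = ρ₀ exp(−z/H).
z/H = 6260.0/7643.9 = 0.81895; exp(−0.81895) = 0.44089.
ρ = 1.344 × 0.44089 = 0.59256 kg/m³.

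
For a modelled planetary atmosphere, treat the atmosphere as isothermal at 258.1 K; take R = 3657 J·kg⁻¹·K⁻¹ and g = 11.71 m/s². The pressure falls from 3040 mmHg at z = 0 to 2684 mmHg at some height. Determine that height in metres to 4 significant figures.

z ≈ 10040 m

Scale height: H = RT/g = 3657 × 258.1 / 11.71 = 80604 m.
Invert the barometric formula: z = H ln(P₀/P).
P₀/P = 3040/2684 = 1.1326; ln(1.1326) = 0.12452.
z = 80604 × 0.12452 = 10037 m.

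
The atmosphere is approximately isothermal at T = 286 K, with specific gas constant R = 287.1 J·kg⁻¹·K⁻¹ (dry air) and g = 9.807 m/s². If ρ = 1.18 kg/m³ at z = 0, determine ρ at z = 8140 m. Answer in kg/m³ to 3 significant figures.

ρ ≈ 0.446 kg/m³

Scale height: H = RT/g = 287.1 × 286 / 9.807 = 8372.7 m.
In an isothermal atmosphere, density decays like pressure: ρ = ρ₀ exp(−z/H).
z/H = 8140.0/8372.7 = 0.97221; exp(−0.97221) = 0.37825.
ρ = 1.18 × 0.37825 = 0.44633 kg/m³.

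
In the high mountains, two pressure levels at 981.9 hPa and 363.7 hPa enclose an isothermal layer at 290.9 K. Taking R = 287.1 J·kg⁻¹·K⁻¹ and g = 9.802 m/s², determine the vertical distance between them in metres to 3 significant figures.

Hypsometric equation: Δz = (R T̄/g) ln(P₁/P₂).
R T̄/g = 287.1 × 290.9 / 9.802 = 8520.4 m.
ln(981.9/363.7) = ln(2.6998) = 0.99318.
Δz = 8520.4 × 0.99318 = 8462.3 m.

Δz ≈ 8460 m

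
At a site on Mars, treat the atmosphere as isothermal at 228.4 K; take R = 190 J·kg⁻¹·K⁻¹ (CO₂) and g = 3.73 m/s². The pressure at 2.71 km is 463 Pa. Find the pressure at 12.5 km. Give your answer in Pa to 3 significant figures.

P ≈ 200 Pa

Scale height: H = RT/g = 190 × 228.4 / 3.73 = 11634 m.
Between two levels, P₂ = P₁ exp(−Δz/H) with Δz = z₂ − z₁.
Δz = 12500 − 2710.0 = 9790.0 m; Δz/H = 9790.0/11634 = 0.84150.
P₂ = 463 × exp(−0.84150) = 463 × 0.43106 = 199.58 Pa.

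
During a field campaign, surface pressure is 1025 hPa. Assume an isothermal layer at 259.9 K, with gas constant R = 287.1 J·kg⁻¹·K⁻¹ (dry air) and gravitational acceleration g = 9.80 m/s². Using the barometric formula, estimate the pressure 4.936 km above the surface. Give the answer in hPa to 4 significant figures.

P ≈ 536.0 hPa

Scale height: H = RT/g = 287.1 × 259.9 / 9.80 = 7614.0 m.
Barometric formula: P = P₀ exp(−z/H).
z/H = 4936.0/7614.0 = 0.64828; exp(−0.64828) = 0.52294.
P = 1025 × 0.52294 = 536.01 hPa.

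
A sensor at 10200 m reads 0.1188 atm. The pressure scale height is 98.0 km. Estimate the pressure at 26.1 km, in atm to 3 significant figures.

Between two levels, P₂ = P₁ exp(−Δz/H) with Δz = z₂ − z₁.
Δz = 26100 − 10200 = 15900 m; Δz/H = 15900/98000 = 0.16224.
P₂ = 0.1188 × exp(−0.16224) = 0.1188 × 0.85024 = 0.10101 atm.

P ≈ 0.101 atm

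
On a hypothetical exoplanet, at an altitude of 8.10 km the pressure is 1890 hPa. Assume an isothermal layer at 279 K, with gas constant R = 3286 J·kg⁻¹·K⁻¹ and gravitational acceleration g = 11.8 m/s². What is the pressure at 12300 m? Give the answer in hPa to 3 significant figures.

P ≈ 1790 hPa

Scale height: H = RT/g = 3286 × 279 / 11.8 = 77694 m.
Between two levels, P₂ = P₁ exp(−Δz/H) with Δz = z₂ − z₁.
Δz = 12300 − 8100.0 = 4200.0 m; Δz/H = 4200.0/77694 = 0.054058.
P₂ = 1890 × exp(−0.054058) = 1890 × 0.94738 = 1790.5 hPa.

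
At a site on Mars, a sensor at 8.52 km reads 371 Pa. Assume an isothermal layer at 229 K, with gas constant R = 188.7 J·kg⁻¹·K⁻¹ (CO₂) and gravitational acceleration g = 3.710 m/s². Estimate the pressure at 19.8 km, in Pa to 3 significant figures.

Scale height: H = RT/g = 188.7 × 229 / 3.710 = 11648 m.
Between two levels, P₂ = P₁ exp(−Δz/H) with Δz = z₂ − z₁.
Δz = 19800 − 8520.0 = 11280 m; Δz/H = 11280/11648 = 0.96841.
P₂ = 371 × exp(−0.96841) = 371 × 0.37969 = 140.86 Pa.

P ≈ 141 Pa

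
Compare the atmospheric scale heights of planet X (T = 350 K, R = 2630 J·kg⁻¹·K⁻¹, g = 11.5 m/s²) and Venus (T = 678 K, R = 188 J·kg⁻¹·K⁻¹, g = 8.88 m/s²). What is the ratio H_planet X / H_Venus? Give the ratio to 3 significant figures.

H = RT/g for each body.
H_planet X = 2630 × 350 / 11.5 = 80043 m.
H_Venus = 188 × 678 / 8.88 = 14354 m.
H_planet X/H_Venus = 80043/14354 = 5.5764.

H_planet X/H_Venus ≈ 5.58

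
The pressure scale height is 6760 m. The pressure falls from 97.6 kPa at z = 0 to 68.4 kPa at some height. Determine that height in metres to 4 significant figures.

z ≈ 2403 m

Invert the barometric formula: z = H ln(P₀/P).
P₀/P = 97.6/68.4 = 1.4269; ln(1.4269) = 0.35550.
z = 6760.0 × 0.35550 = 2403.2 m.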